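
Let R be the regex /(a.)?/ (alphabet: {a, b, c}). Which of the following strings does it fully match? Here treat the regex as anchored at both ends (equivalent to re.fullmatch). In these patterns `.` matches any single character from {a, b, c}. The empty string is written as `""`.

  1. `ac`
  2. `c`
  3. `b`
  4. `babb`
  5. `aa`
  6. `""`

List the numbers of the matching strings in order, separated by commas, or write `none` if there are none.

1, 5, 6

1 → match
2 → no match
3 → no match
4 → no match
5 → match
6 → match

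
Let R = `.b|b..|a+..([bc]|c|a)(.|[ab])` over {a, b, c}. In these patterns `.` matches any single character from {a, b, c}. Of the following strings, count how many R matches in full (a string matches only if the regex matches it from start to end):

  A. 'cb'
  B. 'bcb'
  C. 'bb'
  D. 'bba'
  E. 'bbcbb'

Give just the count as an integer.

4

A → match
B → match
C → match
D → match
E → no match
Total matched: 4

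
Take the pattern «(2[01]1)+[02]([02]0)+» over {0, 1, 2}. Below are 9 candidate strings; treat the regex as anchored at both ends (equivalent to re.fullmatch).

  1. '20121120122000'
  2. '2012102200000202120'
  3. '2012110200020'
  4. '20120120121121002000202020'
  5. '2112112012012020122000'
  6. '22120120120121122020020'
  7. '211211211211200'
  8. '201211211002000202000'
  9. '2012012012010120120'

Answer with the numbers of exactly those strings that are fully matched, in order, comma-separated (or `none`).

1, 3, 7

1 → match
2 → no match
3 → match
4 → no match
5 → no match
6 → no match
7 → match
8 → no match
9 → no match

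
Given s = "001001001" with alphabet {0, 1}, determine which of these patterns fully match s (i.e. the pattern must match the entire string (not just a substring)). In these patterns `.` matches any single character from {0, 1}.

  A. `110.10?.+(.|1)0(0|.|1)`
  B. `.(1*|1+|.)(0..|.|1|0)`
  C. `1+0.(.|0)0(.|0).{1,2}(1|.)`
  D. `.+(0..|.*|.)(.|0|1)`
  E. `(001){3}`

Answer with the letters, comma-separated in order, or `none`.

D, E

A → no match — must start with "110"
B → no match
C → no match — must start with "1"
D → match
E → match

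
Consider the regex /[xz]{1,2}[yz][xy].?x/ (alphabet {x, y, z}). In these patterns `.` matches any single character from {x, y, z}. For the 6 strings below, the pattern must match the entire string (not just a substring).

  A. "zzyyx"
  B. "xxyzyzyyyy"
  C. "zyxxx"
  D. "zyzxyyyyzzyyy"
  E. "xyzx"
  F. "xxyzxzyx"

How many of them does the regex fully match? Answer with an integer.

2

A → match
B → no match — must end with "x"
C → match
D → no match — must end with "x"
E → no match
F → no match
Total matched: 2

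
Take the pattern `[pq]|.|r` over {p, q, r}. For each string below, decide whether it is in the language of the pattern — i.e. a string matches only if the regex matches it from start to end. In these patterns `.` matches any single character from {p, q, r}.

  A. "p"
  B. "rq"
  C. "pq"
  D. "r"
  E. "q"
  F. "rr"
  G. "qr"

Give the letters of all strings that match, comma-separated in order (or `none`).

A → match
B → no match
C → no match
D → match
E → match
F → no match
G → no match

A, D, E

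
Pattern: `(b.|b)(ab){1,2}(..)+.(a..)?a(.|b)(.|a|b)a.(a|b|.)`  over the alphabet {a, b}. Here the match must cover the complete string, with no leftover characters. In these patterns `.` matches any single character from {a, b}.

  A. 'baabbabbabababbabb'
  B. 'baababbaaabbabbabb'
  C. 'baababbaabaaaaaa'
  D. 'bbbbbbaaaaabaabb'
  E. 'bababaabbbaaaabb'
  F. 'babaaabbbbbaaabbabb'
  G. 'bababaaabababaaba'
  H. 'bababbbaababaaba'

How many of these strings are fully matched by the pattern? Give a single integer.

A → no match
B → match
C → match
D → no match
E → match
F → no match
G → no match
H → match
Total matched: 4

4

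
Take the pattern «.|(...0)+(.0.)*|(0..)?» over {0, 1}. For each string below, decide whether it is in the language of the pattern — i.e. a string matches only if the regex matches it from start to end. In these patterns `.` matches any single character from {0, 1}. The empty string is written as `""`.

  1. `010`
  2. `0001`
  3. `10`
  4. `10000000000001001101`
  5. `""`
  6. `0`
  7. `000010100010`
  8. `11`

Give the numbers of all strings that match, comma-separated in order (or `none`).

1, 4, 5, 6, 7

1 → match
2 → no match
3 → no match
4 → match
5 → match
6 → match
7 → match
8 → no match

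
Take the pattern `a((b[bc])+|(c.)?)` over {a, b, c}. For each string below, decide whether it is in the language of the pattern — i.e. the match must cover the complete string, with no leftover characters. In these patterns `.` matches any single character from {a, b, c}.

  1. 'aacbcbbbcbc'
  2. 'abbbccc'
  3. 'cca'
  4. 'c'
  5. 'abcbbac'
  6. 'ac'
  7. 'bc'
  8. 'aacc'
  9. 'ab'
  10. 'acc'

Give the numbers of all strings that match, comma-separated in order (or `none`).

10

1 → no match
2 → no match
3 → no match — must start with 'a'
4 → no match — must start with 'a'
5 → no match
6 → no match
7 → no match — must start with 'a'
8 → no match
9 → no match
10 → match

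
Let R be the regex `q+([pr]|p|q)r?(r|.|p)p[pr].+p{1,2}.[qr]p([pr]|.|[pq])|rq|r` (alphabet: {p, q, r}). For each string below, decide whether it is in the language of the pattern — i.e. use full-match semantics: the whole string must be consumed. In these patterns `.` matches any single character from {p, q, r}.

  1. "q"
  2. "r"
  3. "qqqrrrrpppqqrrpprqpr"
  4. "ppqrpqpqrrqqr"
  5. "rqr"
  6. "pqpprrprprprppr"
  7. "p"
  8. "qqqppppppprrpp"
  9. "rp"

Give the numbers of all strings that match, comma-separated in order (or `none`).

1 → no match
2 → match
3 → no match
4 → no match
5 → no match
6 → no match
7 → no match
8 → match
9 → no match

2, 8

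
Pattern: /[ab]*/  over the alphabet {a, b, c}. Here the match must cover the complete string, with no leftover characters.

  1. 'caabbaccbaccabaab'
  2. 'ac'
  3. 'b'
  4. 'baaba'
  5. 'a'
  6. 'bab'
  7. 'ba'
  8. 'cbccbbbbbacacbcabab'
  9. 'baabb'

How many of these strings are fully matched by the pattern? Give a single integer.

6

1 → no match
2. 'ac' → no match
3. 'b' → match
4. 'baaba' → match
5. 'a' → match
6. 'bab' → match
7. 'ba' → match
8 → no match
9. 'baabb' → match
Total matched: 6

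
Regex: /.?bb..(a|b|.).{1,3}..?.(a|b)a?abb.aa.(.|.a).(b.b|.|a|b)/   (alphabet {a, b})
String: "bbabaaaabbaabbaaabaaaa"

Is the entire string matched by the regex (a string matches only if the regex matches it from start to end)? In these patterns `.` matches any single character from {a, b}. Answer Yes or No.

Yes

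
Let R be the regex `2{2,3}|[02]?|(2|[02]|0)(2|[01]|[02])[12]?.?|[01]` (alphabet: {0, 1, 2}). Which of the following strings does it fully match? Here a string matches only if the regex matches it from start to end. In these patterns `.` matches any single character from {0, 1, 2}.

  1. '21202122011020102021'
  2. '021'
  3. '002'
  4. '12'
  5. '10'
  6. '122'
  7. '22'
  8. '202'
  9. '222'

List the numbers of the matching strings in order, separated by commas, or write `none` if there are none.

2, 3, 7, 8, 9

1 → no match
2 → match
3 → match
4 → no match
5 → no match
6 → no match
7 → match
8 → match
9 → match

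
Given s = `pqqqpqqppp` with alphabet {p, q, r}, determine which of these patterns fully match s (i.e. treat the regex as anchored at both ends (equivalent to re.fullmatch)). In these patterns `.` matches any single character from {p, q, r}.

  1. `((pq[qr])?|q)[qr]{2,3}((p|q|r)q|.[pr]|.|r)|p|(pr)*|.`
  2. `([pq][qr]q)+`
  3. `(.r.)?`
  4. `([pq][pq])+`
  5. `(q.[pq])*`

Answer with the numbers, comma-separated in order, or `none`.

1 → no match
2 → no match — must end with `q`
3 → no match
4 → match
5 → no match

4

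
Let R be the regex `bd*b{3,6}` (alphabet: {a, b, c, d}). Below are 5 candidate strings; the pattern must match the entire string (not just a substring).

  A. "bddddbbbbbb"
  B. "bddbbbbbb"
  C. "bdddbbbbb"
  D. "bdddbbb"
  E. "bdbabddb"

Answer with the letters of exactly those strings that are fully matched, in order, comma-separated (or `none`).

A, B, C, D

A → match
B → match
C → match
D → match
E → no match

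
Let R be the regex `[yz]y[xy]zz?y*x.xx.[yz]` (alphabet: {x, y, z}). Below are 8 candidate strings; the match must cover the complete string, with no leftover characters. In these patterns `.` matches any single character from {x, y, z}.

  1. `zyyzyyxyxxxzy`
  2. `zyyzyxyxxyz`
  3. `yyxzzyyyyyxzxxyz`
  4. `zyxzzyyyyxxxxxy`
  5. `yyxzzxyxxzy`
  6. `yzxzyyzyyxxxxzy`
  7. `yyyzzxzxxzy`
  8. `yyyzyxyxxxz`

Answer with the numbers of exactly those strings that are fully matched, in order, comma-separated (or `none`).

2, 3, 4, 5, 7, 8

1 → no match
2 → match
3 → match
4 → match
5 → match
6 → no match
7 → match
8 → match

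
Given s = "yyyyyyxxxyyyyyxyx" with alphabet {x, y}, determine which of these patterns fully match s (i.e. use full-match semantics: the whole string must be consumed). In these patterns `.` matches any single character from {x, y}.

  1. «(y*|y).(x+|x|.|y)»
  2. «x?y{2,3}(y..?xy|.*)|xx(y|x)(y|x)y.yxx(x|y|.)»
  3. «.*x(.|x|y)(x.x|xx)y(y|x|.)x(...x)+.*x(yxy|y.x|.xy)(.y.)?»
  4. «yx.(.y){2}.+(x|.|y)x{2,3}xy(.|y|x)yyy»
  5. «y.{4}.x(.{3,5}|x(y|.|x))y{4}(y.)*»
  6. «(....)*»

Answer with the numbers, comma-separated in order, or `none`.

1 → no match
2 → match
3 → no match
4 → no match — must start with "yx"
5 → match
6 → no match

2, 5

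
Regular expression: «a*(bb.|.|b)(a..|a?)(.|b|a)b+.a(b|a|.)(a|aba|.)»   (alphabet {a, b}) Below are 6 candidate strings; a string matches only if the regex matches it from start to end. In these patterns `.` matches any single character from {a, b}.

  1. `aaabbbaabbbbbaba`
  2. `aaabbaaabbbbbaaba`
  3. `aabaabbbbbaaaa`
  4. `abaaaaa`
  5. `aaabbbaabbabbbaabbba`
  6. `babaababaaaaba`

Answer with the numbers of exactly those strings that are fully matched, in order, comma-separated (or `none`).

1 → match
2 → match
3 → match
4. `abaaaaa` → no match
5 → no match
6 → no match

1, 2, 3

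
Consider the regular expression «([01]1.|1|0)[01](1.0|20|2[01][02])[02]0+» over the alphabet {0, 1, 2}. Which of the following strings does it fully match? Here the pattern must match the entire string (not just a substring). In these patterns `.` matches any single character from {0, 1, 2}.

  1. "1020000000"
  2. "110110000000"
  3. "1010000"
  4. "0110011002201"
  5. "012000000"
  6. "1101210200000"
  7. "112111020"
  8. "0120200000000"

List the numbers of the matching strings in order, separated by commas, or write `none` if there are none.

1 → match
2 → match
3 → match
4 → no match — must end with "0"
5 → match
6 → match
7 → match
8 → match

1, 2, 3, 5, 6, 7, 8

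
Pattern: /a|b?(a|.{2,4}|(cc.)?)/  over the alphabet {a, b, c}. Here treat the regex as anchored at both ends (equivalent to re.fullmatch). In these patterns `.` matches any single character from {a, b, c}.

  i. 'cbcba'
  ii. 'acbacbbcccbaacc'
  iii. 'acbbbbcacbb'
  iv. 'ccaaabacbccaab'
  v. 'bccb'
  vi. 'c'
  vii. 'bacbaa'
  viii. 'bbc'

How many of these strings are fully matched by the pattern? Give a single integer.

2

i → no match
ii → no match
iii → no match
iv → no match
v → match
vi → no match
vii → no match
viii → match
Total matched: 2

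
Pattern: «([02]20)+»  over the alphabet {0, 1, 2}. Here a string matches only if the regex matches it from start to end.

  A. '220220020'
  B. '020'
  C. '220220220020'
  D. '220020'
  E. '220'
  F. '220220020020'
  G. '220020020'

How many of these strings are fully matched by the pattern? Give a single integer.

7

A. '220220020' → match
B. '020' → match
C. '220220220020' → match
D. '220020' → match
E. '220' → match
F. '220220020020' → match
G. '220020020' → match
Total matched: 7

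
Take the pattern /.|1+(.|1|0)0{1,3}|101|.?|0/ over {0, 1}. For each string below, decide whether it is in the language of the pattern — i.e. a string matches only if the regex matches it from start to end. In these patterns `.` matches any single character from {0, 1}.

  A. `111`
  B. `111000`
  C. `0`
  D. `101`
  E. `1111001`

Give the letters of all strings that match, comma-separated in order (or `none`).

B, C, D

A. `111` → no match
B. `111000` → match
C. `0` → match
D. `101` → match
E. `1111001` → no match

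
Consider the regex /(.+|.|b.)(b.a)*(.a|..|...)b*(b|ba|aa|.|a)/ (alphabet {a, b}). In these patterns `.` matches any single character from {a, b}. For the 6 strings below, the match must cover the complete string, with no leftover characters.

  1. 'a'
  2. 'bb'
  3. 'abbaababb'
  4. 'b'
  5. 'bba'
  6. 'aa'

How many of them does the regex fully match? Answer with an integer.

1 → no match
2 → no match
3 → match
4 → no match
5 → no match
6 → no match
Total matched: 1

1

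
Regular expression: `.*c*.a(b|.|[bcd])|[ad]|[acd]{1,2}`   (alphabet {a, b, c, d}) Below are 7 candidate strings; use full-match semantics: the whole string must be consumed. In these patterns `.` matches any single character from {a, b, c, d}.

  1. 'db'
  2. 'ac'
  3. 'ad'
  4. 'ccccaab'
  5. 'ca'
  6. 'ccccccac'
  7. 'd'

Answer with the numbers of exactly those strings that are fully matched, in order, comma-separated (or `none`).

2, 3, 4, 5, 6, 7

1 → no match
2 → match
3 → match
4 → match
5 → match
6 → match
7 → match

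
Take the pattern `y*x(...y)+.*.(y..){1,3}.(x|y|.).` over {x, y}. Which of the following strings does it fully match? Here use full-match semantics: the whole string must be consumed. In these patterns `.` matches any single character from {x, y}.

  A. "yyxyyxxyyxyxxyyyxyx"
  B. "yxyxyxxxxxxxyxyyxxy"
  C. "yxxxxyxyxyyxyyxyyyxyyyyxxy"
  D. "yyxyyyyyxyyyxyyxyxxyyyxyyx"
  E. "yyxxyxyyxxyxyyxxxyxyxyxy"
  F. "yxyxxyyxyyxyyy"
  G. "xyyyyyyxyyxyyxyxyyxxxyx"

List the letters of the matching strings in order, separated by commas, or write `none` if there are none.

A → no match
B → no match
C → match
D → match
E → no match
F → match
G → match

C, D, F, G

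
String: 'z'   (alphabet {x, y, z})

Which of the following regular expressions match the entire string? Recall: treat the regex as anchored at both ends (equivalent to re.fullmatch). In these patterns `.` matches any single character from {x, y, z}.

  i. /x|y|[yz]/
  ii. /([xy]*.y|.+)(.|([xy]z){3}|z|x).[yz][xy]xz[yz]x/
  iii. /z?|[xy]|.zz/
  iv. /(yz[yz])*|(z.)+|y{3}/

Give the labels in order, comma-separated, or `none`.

i → match
ii → no match — must end with 'x'
iii → match
iv → no match

i, iii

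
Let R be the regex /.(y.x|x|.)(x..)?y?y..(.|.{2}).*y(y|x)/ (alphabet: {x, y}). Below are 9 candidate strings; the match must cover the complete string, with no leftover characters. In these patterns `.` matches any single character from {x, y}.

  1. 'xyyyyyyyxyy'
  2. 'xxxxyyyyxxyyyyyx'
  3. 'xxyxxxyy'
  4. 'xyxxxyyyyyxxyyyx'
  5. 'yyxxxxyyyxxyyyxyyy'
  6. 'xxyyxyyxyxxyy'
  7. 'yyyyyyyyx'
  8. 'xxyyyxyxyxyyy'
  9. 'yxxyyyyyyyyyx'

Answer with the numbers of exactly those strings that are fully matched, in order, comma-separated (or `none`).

1. 'xyyyyyyyxyy' → match
2 → match
3. 'xxyxxxyy' → match
4 → match
5 → match
6 → match
7. 'yyyyyyyyx' → match
8 → match
9 → match

1, 2, 3, 4, 5, 6, 7, 8, 9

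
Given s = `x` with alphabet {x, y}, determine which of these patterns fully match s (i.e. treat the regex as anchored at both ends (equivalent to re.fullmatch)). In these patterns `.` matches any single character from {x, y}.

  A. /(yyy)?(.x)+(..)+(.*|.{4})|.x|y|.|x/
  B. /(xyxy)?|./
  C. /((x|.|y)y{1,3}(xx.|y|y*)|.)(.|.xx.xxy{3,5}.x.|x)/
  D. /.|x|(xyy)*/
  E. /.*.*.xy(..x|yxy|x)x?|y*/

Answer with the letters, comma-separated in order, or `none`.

A → match
B → match
C → no match
D → match
E → no match

A, B, D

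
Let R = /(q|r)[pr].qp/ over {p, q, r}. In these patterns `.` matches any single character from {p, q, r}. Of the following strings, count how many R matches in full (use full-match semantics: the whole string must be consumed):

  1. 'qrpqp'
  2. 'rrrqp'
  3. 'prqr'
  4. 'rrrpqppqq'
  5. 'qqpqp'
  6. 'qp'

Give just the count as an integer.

1 → match
2 → match
3 → no match — must end with 'qp'
4 → no match — must end with 'qp'
5 → no match
6 → no match
Total matched: 2

2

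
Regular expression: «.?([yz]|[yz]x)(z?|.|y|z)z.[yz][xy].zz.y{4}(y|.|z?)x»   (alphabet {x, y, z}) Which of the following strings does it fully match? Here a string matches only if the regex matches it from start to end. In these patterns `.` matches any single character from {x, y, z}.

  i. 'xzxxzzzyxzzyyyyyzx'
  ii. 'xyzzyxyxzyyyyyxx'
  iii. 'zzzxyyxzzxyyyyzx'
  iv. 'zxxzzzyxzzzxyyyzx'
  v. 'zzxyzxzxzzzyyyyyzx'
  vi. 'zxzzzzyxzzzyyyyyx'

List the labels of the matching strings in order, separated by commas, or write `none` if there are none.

i, iii, v, vi

i → match
ii → no match
iii → match
iv → no match
v → match
vi → match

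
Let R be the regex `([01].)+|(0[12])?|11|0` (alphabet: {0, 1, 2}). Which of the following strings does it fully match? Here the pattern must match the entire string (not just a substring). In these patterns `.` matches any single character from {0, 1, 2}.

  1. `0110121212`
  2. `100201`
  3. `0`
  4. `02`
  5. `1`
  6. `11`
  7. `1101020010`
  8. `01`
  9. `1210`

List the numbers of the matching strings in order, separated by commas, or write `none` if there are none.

1, 2, 3, 4, 6, 7, 8, 9

1. `0110121212` → match
2. `100201` → match
3. `0` → match
4. `02` → match
5. `1` → no match
6. `11` → match
7. `1101020010` → match
8. `01` → match
9. `1210` → match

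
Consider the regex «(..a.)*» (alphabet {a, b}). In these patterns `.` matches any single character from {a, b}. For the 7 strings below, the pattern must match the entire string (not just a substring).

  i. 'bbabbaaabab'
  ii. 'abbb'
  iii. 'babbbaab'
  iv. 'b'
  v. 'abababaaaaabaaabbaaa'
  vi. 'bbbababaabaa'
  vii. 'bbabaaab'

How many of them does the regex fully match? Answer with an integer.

2

i → no match
ii → no match
iii → no match
iv → no match
v → match
vi → no match
vii → match
Total matched: 2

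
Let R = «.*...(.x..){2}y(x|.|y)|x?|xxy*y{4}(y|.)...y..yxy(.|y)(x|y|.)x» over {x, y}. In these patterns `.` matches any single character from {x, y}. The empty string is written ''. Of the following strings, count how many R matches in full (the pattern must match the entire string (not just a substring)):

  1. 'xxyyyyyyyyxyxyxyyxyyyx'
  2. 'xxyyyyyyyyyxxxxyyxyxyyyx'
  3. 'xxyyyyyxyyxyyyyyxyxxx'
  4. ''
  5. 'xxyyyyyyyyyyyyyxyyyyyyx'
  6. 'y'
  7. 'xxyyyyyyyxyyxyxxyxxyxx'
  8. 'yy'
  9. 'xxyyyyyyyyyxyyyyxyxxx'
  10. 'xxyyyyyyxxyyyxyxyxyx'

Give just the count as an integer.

1 → match
2 → match
3 → no match
4 → match
5 → no match
6 → no match
7 → no match
8 → no match
9 → match
10 → match
Total matched: 5

5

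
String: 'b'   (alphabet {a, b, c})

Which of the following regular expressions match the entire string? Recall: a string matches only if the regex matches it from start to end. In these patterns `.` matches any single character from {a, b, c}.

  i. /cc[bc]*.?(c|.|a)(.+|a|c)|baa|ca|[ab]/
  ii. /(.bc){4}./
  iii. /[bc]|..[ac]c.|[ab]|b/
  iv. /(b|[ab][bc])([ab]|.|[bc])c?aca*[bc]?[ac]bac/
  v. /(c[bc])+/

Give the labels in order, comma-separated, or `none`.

i, iii

i → match
ii → no match
iii → match
iv → no match — must end with 'bac'
v → no match — must start with 'c'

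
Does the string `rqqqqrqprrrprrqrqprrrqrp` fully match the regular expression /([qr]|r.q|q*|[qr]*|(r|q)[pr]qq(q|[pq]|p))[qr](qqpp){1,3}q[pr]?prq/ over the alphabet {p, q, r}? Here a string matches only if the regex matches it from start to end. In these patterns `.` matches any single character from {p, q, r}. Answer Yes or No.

Every match must end with `prq`, but `rqqqqrqprrrprrqrqprrrqrp` does not.

No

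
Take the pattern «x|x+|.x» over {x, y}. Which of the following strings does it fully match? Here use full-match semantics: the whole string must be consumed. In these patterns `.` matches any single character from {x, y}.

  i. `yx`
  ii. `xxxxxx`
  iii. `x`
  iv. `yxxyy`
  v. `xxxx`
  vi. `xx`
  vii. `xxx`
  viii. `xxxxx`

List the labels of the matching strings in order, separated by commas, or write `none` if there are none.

i. `yx` → match
ii. `xxxxxx` → match
iii. `x` → match
iv. `yxxyy` → no match — must end with `x`
v. `xxxx` → match
vi. `xx` → match
vii. `xxx` → match
viii. `xxxxx` → match

i, ii, iii, v, vi, vii, viii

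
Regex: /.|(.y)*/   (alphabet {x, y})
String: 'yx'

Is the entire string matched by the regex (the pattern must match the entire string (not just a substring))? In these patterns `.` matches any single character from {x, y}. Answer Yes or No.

No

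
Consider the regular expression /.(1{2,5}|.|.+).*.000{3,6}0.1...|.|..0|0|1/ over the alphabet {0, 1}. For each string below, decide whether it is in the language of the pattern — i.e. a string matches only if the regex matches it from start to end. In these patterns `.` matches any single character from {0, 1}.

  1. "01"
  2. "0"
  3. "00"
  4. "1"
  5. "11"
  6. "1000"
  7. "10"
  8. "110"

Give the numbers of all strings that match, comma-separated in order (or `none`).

2, 4, 8

1 → no match
2 → match
3 → no match
4 → match
5 → no match
6 → no match
7 → no match
8 → match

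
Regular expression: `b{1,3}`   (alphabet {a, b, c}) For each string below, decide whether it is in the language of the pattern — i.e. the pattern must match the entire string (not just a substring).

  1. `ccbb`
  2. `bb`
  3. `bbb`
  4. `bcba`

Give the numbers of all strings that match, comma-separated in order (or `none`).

1. `ccbb` → no match — must start with `b`
2. `bb` → match
3. `bbb` → match
4. `bcba` → no match — must end with `b`

2, 3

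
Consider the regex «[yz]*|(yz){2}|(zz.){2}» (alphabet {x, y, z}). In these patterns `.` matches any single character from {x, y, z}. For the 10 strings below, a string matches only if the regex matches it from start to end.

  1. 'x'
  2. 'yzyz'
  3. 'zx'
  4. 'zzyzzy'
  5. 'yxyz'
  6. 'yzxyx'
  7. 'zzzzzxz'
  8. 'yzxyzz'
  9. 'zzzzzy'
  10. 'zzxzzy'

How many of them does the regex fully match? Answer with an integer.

1 → no match
2 → match
3 → no match
4 → match
5 → no match
6 → no match
7 → no match
8 → no match
9 → match
10 → match
Total matched: 4

4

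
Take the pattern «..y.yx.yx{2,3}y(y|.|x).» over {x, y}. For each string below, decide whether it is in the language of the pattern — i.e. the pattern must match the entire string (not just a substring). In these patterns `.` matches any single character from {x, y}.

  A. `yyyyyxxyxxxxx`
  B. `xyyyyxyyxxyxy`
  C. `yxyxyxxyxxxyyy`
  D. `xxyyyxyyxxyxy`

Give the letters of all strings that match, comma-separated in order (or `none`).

A → no match
B → match
C → match
D → match

B, C, D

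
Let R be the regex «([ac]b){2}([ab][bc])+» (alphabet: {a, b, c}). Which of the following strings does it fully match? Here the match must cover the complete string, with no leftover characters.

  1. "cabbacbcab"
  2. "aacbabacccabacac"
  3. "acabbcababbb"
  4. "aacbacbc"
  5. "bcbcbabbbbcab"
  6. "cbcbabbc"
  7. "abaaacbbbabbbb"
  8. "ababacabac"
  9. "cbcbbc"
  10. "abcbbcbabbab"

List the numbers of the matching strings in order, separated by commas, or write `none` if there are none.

6, 8, 9

1 → no match
2 → no match
3 → no match
4 → no match
5 → no match
6 → match
7 → no match
8 → match
9 → match
10 → no match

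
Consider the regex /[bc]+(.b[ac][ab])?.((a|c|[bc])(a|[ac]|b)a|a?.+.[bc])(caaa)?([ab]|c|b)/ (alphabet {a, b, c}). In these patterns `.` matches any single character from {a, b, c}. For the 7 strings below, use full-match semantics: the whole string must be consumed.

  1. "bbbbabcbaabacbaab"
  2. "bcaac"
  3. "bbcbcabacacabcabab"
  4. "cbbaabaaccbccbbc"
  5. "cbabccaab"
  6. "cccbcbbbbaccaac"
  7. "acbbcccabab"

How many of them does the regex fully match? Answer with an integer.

1

1 → no match
2 → no match
3 → no match
4 → match
5 → no match
6 → no match
7 → no match
Total matched: 1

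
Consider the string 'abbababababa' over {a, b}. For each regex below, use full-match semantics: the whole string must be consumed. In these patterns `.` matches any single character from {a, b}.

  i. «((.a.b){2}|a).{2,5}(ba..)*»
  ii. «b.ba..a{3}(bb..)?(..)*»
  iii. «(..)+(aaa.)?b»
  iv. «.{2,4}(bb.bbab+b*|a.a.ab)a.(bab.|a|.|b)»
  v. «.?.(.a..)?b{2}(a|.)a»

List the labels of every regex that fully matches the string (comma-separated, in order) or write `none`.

i, iv

i → match
ii → no match — must start with 'b'
iii → no match — must end with 'b'
iv → match
v → no match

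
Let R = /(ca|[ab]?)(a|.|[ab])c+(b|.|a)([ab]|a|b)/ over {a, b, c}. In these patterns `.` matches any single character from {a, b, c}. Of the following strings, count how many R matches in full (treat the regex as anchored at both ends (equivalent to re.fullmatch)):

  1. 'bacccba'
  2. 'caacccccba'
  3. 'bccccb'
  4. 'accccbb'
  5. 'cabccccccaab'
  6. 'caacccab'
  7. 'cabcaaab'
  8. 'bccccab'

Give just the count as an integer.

6

1 → match
2 → match
3 → match
4 → match
5 → no match
6 → match
7 → no match
8 → match
Total matched: 6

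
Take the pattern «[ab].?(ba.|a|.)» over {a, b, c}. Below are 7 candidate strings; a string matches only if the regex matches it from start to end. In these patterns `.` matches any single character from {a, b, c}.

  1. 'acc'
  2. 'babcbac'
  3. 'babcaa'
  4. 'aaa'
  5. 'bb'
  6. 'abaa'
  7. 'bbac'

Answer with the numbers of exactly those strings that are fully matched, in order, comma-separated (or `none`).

1 → match
2 → no match
3 → no match
4 → match
5 → match
6 → match
7 → match

1, 4, 5, 6, 7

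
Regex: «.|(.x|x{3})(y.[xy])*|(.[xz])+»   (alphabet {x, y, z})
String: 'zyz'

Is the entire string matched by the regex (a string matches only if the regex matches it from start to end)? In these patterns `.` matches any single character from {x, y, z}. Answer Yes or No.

No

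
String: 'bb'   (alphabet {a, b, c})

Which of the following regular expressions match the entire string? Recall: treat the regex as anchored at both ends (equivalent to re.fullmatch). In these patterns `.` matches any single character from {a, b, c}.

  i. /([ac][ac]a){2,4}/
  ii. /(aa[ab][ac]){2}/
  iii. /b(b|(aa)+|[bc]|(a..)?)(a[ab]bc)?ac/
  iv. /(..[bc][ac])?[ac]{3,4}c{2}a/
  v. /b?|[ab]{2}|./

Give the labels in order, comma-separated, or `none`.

v

i → no match — must end with 'a'
ii → no match — must start with 'aa'
iii → no match — must end with 'ac'
iv → no match — must end with 'ca'
v → match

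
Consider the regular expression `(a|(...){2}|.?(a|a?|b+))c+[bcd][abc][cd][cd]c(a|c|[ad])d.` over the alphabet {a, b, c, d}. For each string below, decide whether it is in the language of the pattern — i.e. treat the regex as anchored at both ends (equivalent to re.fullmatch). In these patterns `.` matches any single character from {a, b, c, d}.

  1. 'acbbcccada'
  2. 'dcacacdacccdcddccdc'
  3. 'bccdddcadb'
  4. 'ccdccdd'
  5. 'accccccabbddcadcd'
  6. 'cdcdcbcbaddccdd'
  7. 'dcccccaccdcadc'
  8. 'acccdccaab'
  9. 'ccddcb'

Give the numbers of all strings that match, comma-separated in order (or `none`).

1, 6

1 → match
2 → no match
3 → no match
4 → no match
5 → no match
6 → match
7 → no match
8 → no match
9 → no match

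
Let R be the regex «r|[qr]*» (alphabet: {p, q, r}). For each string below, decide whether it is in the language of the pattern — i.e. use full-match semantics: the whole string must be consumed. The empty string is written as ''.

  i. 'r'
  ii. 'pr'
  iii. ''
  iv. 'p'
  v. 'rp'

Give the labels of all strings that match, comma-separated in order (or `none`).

i → match
ii → no match
iii → match
iv → no match
v → no match

i, iii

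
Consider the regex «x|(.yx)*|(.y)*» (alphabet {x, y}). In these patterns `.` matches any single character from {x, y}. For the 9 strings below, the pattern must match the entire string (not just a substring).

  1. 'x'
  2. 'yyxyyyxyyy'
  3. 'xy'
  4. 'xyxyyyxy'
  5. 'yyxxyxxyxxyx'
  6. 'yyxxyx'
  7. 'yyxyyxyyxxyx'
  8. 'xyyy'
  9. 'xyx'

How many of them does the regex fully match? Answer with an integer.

1 → match
2 → match
3 → match
4 → match
5 → match
6 → match
7 → match
8 → match
9 → match
Total matched: 9

9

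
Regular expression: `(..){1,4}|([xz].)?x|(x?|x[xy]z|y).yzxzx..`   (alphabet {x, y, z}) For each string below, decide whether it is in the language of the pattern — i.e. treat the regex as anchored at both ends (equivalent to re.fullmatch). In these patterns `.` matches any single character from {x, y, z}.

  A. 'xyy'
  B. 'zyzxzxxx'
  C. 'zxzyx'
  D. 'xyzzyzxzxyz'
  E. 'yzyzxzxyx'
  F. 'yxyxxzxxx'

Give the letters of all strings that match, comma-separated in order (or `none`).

A → no match
B → match
C → no match
D → match
E → match
F → no match

B, D, E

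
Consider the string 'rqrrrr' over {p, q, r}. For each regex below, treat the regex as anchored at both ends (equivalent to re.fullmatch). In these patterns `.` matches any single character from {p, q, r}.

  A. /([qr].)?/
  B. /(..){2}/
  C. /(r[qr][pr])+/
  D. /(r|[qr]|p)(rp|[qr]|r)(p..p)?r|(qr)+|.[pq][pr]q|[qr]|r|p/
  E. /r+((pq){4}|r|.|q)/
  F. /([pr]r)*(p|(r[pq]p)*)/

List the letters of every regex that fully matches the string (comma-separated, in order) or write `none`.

A → no match
B → no match
C → match
D → no match
E → no match
F → no match

C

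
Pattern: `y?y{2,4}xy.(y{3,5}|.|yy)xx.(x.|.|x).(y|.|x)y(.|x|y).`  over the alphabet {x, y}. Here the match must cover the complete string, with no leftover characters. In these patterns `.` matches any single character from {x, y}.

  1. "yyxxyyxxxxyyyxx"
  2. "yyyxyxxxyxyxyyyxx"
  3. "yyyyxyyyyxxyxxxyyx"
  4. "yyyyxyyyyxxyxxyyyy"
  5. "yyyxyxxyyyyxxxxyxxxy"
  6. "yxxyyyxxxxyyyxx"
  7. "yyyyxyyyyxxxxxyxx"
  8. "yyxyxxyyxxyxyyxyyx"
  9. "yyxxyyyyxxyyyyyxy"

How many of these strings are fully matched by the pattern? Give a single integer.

2

1 → no match
2 → no match
3 → match
4 → match
5 → no match
6 → no match
7 → no match
8 → no match
9 → no match
Total matched: 2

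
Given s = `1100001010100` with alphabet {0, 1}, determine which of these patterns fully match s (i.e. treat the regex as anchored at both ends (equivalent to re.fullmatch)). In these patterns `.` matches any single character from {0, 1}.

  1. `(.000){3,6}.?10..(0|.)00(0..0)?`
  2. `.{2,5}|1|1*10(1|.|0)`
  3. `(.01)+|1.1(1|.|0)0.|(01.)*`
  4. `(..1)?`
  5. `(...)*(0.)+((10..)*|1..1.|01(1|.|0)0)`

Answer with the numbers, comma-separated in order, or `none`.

5

1 → no match
2 → no match
3 → no match
4 → no match
5 → match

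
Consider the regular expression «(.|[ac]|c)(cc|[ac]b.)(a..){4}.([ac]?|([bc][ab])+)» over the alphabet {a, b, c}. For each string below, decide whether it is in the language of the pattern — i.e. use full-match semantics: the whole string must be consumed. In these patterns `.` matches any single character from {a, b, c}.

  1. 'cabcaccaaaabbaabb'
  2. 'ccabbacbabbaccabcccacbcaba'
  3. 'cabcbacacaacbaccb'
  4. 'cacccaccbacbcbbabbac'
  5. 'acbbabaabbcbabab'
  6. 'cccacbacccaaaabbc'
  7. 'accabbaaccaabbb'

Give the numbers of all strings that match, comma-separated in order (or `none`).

1

1 → match
2 → no match
3 → no match
4 → no match
5 → no match
6 → no match
7 → no match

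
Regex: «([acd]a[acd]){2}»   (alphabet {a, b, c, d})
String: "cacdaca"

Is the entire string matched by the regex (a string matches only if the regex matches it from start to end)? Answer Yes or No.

No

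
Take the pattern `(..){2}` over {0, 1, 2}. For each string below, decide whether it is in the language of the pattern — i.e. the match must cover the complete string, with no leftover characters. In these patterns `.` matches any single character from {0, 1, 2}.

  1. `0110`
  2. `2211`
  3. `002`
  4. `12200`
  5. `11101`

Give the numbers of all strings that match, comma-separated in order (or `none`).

1. `0110` → match
2. `2211` → match
3. `002` → no match
4. `12200` → no match
5. `11101` → no match

1, 2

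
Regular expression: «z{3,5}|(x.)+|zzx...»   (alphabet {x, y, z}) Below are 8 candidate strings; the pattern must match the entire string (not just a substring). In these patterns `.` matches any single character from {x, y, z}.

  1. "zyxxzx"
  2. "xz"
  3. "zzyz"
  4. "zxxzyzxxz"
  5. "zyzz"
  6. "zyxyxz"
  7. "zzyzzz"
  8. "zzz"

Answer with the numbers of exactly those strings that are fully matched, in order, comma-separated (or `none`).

2, 8

1 → no match
2 → match
3 → no match
4 → no match
5 → no match
6 → no match
7 → no match
8 → match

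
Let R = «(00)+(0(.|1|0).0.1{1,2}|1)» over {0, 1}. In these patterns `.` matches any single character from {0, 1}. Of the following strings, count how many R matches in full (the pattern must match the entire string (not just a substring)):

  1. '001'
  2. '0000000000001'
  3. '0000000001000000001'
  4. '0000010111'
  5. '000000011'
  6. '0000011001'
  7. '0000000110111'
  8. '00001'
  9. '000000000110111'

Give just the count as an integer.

7

1 → match
2 → match
3 → no match
4 → no match
5 → match
6 → match
7 → match
8 → match
9 → match
Total matched: 7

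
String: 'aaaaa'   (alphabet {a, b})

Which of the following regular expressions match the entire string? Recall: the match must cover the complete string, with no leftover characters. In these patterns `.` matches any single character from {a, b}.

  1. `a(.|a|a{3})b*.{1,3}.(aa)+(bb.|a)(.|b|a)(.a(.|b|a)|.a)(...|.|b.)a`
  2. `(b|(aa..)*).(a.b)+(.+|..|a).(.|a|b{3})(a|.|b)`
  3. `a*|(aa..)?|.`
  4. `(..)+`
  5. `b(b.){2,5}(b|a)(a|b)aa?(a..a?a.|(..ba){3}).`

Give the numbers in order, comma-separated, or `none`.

3

1 → no match
2 → no match
3 → match
4 → no match
5 → no match — must start with 'bb'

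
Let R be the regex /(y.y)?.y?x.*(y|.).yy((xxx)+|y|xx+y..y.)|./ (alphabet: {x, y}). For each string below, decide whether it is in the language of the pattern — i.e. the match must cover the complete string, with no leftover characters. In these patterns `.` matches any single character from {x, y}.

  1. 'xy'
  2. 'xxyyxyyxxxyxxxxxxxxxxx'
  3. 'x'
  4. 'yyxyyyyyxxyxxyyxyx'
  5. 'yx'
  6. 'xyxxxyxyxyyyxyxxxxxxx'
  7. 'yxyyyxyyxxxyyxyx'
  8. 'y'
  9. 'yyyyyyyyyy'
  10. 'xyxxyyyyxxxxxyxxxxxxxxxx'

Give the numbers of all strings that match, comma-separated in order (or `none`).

1 → no match
2 → no match
3 → match
4 → no match
5 → no match
6 → no match
7 → match
8 → match
9 → no match
10 → no match

3, 7, 8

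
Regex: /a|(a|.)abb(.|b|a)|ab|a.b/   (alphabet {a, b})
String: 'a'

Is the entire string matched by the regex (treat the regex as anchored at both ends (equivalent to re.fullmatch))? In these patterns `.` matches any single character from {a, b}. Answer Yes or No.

Yes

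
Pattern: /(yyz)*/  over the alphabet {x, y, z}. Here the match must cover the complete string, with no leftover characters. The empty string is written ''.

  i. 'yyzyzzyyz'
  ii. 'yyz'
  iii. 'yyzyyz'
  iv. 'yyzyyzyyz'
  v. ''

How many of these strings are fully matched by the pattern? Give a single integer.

4

i → no match
ii → match
iii → match
iv → match
v → match
Total matched: 4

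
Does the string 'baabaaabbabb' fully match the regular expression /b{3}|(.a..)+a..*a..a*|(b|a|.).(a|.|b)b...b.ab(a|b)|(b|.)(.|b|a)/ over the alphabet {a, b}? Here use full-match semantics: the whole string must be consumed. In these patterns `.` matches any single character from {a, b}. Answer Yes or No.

Yes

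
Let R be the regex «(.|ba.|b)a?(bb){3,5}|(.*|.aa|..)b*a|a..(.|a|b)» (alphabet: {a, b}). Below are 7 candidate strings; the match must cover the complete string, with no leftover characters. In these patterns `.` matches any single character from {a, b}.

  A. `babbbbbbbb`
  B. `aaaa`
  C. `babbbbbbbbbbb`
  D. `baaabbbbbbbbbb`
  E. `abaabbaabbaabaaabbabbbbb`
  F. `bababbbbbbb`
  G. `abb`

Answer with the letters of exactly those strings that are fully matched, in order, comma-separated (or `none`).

A → match
B → match
C → match
D → match
E → no match
F → no match
G → no match

A, B, C, D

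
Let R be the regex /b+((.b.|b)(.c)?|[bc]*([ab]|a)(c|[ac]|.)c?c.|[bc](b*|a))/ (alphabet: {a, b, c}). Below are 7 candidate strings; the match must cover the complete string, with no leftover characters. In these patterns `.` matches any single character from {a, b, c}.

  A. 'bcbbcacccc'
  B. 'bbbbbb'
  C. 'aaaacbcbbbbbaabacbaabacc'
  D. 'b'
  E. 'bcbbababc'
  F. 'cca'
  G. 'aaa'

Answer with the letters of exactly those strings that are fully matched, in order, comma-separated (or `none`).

A, B

A → match
B → match
C → no match — must start with 'b'
D → no match
E → no match
F → no match — must start with 'b'
G → no match — must start with 'b'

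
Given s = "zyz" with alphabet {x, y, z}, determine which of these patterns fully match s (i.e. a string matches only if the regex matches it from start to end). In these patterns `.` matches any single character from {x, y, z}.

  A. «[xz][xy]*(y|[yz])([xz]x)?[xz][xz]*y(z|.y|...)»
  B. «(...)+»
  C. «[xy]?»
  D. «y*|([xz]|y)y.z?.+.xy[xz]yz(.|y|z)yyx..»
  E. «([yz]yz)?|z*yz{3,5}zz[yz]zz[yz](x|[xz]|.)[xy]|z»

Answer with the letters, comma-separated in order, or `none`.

B, E

A → no match
B → match
C → no match
D → no match
E → match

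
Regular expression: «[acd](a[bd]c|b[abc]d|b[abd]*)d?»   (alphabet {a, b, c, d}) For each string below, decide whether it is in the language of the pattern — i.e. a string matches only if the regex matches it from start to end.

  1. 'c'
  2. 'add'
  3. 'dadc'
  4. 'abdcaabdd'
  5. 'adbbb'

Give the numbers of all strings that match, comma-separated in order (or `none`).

3

1 → no match
2 → no match
3 → match
4 → no match
5 → no match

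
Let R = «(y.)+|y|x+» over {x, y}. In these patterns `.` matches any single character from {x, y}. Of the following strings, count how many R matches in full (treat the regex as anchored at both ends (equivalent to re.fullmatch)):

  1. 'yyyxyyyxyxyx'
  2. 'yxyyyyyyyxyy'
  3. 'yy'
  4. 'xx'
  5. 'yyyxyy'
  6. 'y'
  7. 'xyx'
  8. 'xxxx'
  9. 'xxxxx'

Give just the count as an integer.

8

1 → match
2 → match
3 → match
4 → match
5 → match
6 → match
7 → no match
8 → match
9 → match
Total matched: 8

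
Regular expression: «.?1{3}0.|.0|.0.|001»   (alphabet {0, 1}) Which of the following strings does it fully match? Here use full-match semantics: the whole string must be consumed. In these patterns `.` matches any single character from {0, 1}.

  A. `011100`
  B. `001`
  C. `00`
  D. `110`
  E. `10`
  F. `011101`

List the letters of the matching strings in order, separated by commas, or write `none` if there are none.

A, B, C, E, F

A. `011100` → match
B. `001` → match
C. `00` → match
D. `110` → no match
E. `10` → match
F. `011101` → match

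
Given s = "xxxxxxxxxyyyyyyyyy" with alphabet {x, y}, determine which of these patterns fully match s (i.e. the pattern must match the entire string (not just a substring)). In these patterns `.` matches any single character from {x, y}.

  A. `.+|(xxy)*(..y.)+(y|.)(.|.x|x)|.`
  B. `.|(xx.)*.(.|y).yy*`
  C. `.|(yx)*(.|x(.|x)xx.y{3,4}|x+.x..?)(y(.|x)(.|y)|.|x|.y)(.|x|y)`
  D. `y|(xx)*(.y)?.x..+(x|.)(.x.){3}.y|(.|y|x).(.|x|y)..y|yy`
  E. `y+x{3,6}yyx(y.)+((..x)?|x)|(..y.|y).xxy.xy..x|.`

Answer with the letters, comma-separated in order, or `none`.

A, B

A → match
B → match
C → no match
D → no match
E → no match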